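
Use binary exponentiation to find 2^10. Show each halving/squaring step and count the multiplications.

Computing 2^10 by squaring (build up from 2^1; each line after the first costs one multiplication):

2^1 = 2
2^2 = (2^1)^2 = 2^2 = 4
2^4 = (2^2)^2 = 4^2 = 16
2^5 = 2 * 2^4 = 2 * 16 = 32
2^10 = (2^5)^2 = 32^2 = 1024

Result: 1024
Multiplications needed: 4 (4 lines after 2^1)

2^10 = 1024. Using exponentiation by squaring, this requires 4 multiplications. The key idea: if the exponent is even, square the half-power; if odd, multiply by the base once.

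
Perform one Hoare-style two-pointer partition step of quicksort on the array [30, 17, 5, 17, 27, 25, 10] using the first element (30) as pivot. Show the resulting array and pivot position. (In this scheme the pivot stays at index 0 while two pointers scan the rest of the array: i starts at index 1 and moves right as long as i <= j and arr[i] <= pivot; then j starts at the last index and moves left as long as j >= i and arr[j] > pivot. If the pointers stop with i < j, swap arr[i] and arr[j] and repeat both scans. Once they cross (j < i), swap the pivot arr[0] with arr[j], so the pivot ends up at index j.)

Hoare-style two-pointer partition with pivot = 30:

Initial array: [30, 17, 5, 17, 27, 25, 10]

Pointers start at i = 1, j = 6.
i ends at 7, j ends at 6: the pointers have crossed (j < i), so scanning stops.

Swap pivot arr[0] with arr[6] to place pivot at position 6: [10, 17, 5, 17, 27, 25, 30]
Pivot position: 6

After partitioning with pivot 30, the array becomes [10, 17, 5, 17, 27, 25, 30]. The pivot is placed at index 6. All elements to the left of the pivot are <= 30, and all elements to the right are > 30.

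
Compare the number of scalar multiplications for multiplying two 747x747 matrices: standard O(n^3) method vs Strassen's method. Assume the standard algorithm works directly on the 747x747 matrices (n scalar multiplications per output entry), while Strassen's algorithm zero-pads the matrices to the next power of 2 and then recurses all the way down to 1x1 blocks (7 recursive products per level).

Matrix multiplication for 747x747 matrices:

Strassen's algorithm requires power-of-2 dimensions. Pad 747x747 to 1024x1024 (next power of 2).

Standard algorithm: 747^3 = 416832723 multiplications
Strassen's algorithm: 7^(log2(1024)) = 7^10 = 282475249 multiplications
Savings: 416832723 - 282475249 = 134357474 multiplications

Standard: 416832723 multiplications (747^3). Strassen: 282475249 multiplications (7^10, after padding to 1024x1024). Strassen reduces 8 recursive multiplications to 7 at each level.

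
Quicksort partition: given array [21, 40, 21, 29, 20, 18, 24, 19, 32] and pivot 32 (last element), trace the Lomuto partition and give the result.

Lomuto partition with pivot = 32:

Initial array: [21, 40, 21, 29, 20, 18, 24, 19, 32]

arr[0]=21 <= 32: swap with position 0, array becomes [21, 40, 21, 29, 20, 18, 24, 19, 32]
arr[1]=40 > 32: no swap
arr[2]=21 <= 32: swap with position 1, array becomes [21, 21, 40, 29, 20, 18, 24, 19, 32]
arr[3]=29 <= 32: swap with position 2, array becomes [21, 21, 29, 40, 20, 18, 24, 19, 32]
arr[4]=20 <= 32: swap with position 3, array becomes [21, 21, 29, 20, 40, 18, 24, 19, 32]
arr[5]=18 <= 32: swap with position 4, array becomes [21, 21, 29, 20, 18, 40, 24, 19, 32]
arr[6]=24 <= 32: swap with position 5, array becomes [21, 21, 29, 20, 18, 24, 40, 19, 32]
arr[7]=19 <= 32: swap with position 6, array becomes [21, 21, 29, 20, 18, 24, 19, 40, 32]

Place pivot at position 7: [21, 21, 29, 20, 18, 24, 19, 32, 40]
Pivot position: 7

After partitioning with pivot 32, the array becomes [21, 21, 29, 20, 18, 24, 19, 32, 40]. The pivot is placed at index 7. All elements to the left of the pivot are <= 32, and all elements to the right are > 32.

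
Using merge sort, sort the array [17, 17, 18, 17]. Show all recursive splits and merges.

Merge sort trace:

Split: [17, 17, 18, 17] -> [17, 17] and [18, 17]
  Split: [17, 17] -> [17] and [17]
  Merge: [17] + [17] -> [17, 17]
  Split: [18, 17] -> [18] and [17]
  Merge: [18] + [17] -> [17, 18]
Merge: [17, 17] + [17, 18] -> [17, 17, 17, 18]

Final sorted array: [17, 17, 17, 18]

The merge sort proceeds by recursively splitting the array and merging sorted halves.
After all merges, the sorted array is [17, 17, 17, 18].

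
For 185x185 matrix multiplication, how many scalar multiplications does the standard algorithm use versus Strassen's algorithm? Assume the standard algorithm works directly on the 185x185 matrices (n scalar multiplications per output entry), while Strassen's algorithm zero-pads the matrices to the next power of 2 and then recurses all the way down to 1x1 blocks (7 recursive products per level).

Matrix multiplication for 185x185 matrices:

Strassen's algorithm requires power-of-2 dimensions. Pad 185x185 to 256x256 (next power of 2).

Standard algorithm: 185^3 = 6331625 multiplications
Strassen's algorithm: 7^(log2(256)) = 7^8 = 5764801 multiplications
Savings: 6331625 - 5764801 = 566824 multiplications

Standard: 6331625 multiplications (185^3). Strassen: 5764801 multiplications (7^8, after padding to 256x256). Strassen reduces 8 recursive multiplications to 7 at each level.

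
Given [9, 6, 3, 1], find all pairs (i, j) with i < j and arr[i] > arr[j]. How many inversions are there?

Finding inversions in [9, 6, 3, 1]:

(0, 1): arr[0]=9 > arr[1]=6
(0, 2): arr[0]=9 > arr[2]=3
(0, 3): arr[0]=9 > arr[3]=1
(1, 2): arr[1]=6 > arr[2]=3
(1, 3): arr[1]=6 > arr[3]=1
(2, 3): arr[2]=3 > arr[3]=1

Total inversions: 6

The array has 6 inversion(s): (0,1), (0,2), (0,3), (1,2), (1,3), (2,3). Each pair (i,j) satisfies i < j and arr[i] > arr[j].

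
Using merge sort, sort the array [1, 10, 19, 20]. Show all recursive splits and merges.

Merge sort trace:

Split: [1, 10, 19, 20] -> [1, 10] and [19, 20]
  Split: [1, 10] -> [1] and [10]
  Merge: [1] + [10] -> [1, 10]
  Split: [19, 20] -> [19] and [20]
  Merge: [19] + [20] -> [19, 20]
Merge: [1, 10] + [19, 20] -> [1, 10, 19, 20]

Final sorted array: [1, 10, 19, 20]

The merge sort proceeds by recursively splitting the array and merging sorted halves.
After all merges, the sorted array is [1, 10, 19, 20].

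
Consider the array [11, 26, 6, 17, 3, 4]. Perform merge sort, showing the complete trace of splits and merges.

Merge sort trace:

Split: [11, 26, 6, 17, 3, 4] -> [11, 26, 6] and [17, 3, 4]
  Split: [11, 26, 6] -> [11] and [26, 6]
    Split: [26, 6] -> [26] and [6]
    Merge: [26] + [6] -> [6, 26]
  Merge: [11] + [6, 26] -> [6, 11, 26]
  Split: [17, 3, 4] -> [17] and [3, 4]
    Split: [3, 4] -> [3] and [4]
    Merge: [3] + [4] -> [3, 4]
  Merge: [17] + [3, 4] -> [3, 4, 17]
Merge: [6, 11, 26] + [3, 4, 17] -> [3, 4, 6, 11, 17, 26]

Final sorted array: [3, 4, 6, 11, 17, 26]

The merge sort proceeds by recursively splitting the array and merging sorted halves.
After all merges, the sorted array is [3, 4, 6, 11, 17, 26].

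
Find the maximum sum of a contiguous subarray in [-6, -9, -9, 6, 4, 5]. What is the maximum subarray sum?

Using Kadane's algorithm on [-6, -9, -9, 6, 4, 5]:

Scanning through the array:
Position 1 (value -9): max_ending_here = -9, max_so_far = -6
Position 2 (value -9): max_ending_here = -9, max_so_far = -6
Position 3 (value 6): max_ending_here = 6, max_so_far = 6
Position 4 (value 4): max_ending_here = 10, max_so_far = 10
Position 5 (value 5): max_ending_here = 15, max_so_far = 15

Maximum subarray: [6, 4, 5]
Maximum sum: 15

The maximum subarray is [6, 4, 5] with sum 15. This subarray runs from index 3 to index 5.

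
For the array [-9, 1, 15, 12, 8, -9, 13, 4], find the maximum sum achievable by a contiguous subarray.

Using Kadane's algorithm on [-9, 1, 15, 12, 8, -9, 13, 4]:

Scanning through the array:
Position 1 (value 1): max_ending_here = 1, max_so_far = 1
Position 2 (value 15): max_ending_here = 16, max_so_far = 16
Position 3 (value 12): max_ending_here = 28, max_so_far = 28
Position 4 (value 8): max_ending_here = 36, max_so_far = 36
Position 5 (value -9): max_ending_here = 27, max_so_far = 36
Position 6 (value 13): max_ending_here = 40, max_so_far = 40
Position 7 (value 4): max_ending_here = 44, max_so_far = 44

Maximum subarray: [1, 15, 12, 8, -9, 13, 4]
Maximum sum: 44

The maximum subarray is [1, 15, 12, 8, -9, 13, 4] with sum 44. This subarray runs from index 1 to index 7.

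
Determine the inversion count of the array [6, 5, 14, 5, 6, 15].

Finding inversions in [6, 5, 14, 5, 6, 15]:

(0, 1): arr[0]=6 > arr[1]=5
(0, 3): arr[0]=6 > arr[3]=5
(2, 3): arr[2]=14 > arr[3]=5
(2, 4): arr[2]=14 > arr[4]=6

Total inversions: 4

The array has 4 inversion(s): (0,1), (0,3), (2,3), (2,4). Each pair (i,j) satisfies i < j and arr[i] > arr[j].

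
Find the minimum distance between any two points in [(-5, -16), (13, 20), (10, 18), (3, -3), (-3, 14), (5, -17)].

Computing all pairwise distances among 6 points:

d((-5, -16), (13, 20)) = 40.2492
d((-5, -16), (10, 18)) = 37.1618
d((-5, -16), (3, -3)) = 15.2643
d((-5, -16), (-3, 14)) = 30.0666
d((-5, -16), (5, -17)) = 10.0499
d((13, 20), (10, 18)) = 3.6056 <-- minimum
d((13, 20), (3, -3)) = 25.0799
d((13, 20), (-3, 14)) = 17.088
d((13, 20), (5, -17)) = 37.855
d((10, 18), (3, -3)) = 22.1359
d((10, 18), (-3, 14)) = 13.6015
d((10, 18), (5, -17)) = 35.3553
d((3, -3), (-3, 14)) = 18.0278
d((3, -3), (5, -17)) = 14.1421
d((-3, 14), (5, -17)) = 32.0156

Closest pair: (13, 20) and (10, 18) with distance 3.6056

The closest pair is (13, 20) and (10, 18) with Euclidean distance 3.6056. For 6 points, brute-force pairwise comparison is shown above. For large n, the divide-and-conquer algorithm (sort by x, recurse on halves, check the dividing strip) achieves O(n log n).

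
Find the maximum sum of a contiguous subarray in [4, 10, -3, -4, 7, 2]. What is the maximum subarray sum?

Using Kadane's algorithm on [4, 10, -3, -4, 7, 2]:

Scanning through the array:
Position 1 (value 10): max_ending_here = 14, max_so_far = 14
Position 2 (value -3): max_ending_here = 11, max_so_far = 14
Position 3 (value -4): max_ending_here = 7, max_so_far = 14
Position 4 (value 7): max_ending_here = 14, max_so_far = 14
Position 5 (value 2): max_ending_here = 16, max_so_far = 16

Maximum subarray: [4, 10, -3, -4, 7, 2]
Maximum sum: 16

The maximum subarray is [4, 10, -3, -4, 7, 2] with sum 16. This subarray runs from index 0 to index 5.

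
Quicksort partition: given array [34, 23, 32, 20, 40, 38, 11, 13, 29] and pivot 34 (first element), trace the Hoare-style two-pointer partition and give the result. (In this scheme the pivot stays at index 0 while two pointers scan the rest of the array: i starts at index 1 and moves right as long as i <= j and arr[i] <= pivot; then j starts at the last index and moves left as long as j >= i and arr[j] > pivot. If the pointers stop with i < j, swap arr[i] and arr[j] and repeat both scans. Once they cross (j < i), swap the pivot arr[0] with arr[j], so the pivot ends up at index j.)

Hoare-style two-pointer partition with pivot = 34:

Initial array: [34, 23, 32, 20, 40, 38, 11, 13, 29]

Pointers start at i = 1, j = 8.
i stops at index 4 (arr[4]=40 > 34), j stops at index 8 (arr[8]=29 <= 34): swap arr[4] and arr[8], array becomes [34, 23, 32, 20, 29, 38, 11, 13, 40]
i stops at index 5 (arr[5]=38 > 34), j stops at index 7 (arr[7]=13 <= 34): swap arr[5] and arr[7], array becomes [34, 23, 32, 20, 29, 13, 11, 38, 40]
i ends at 7, j ends at 6: the pointers have crossed (j < i), so scanning stops.

Swap pivot arr[0] with arr[6] to place pivot at position 6: [11, 23, 32, 20, 29, 13, 34, 38, 40]
Pivot position: 6

After partitioning with pivot 34, the array becomes [11, 23, 32, 20, 29, 13, 34, 38, 40]. The pivot is placed at index 6. All elements to the left of the pivot are <= 34, and all elements to the right are > 34.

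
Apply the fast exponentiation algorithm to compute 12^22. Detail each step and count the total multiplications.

Computing 12^22 by squaring (build up from 12^1; each line after the first costs one multiplication):

12^1 = 12
12^2 = (12^1)^2 = 12^2 = 144
12^4 = (12^2)^2 = 144^2 = 20736
12^5 = 12 * 12^4 = 12 * 20736 = 248832
12^10 = (12^5)^2 = 248832^2 = 61917364224
12^11 = 12 * 12^10 = 12 * 61917364224 = 743008370688
12^22 = (12^11)^2 = 743008370688^2 = 552061438912436417593344

Result: 552061438912436417593344
Multiplications needed: 6 (6 lines after 12^1)

12^22 = 552061438912436417593344. Using exponentiation by squaring, this requires 6 multiplications. The key idea: if the exponent is even, square the half-power; if odd, multiply by the base once.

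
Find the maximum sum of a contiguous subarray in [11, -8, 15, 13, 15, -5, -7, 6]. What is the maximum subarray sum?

Using Kadane's algorithm on [11, -8, 15, 13, 15, -5, -7, 6]:

Scanning through the array:
Position 1 (value -8): max_ending_here = 3, max_so_far = 11
Position 2 (value 15): max_ending_here = 18, max_so_far = 18
Position 3 (value 13): max_ending_here = 31, max_so_far = 31
Position 4 (value 15): max_ending_here = 46, max_so_far = 46
Position 5 (value -5): max_ending_here = 41, max_so_far = 46
Position 6 (value -7): max_ending_here = 34, max_so_far = 46
Position 7 (value 6): max_ending_here = 40, max_so_far = 46

Maximum subarray: [11, -8, 15, 13, 15]
Maximum sum: 46

The maximum subarray is [11, -8, 15, 13, 15] with sum 46. This subarray runs from index 0 to index 4.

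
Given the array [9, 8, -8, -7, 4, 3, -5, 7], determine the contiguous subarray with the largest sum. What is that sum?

Using Kadane's algorithm on [9, 8, -8, -7, 4, 3, -5, 7]:

Scanning through the array:
Position 1 (value 8): max_ending_here = 17, max_so_far = 17
Position 2 (value -8): max_ending_here = 9, max_so_far = 17
Position 3 (value -7): max_ending_here = 2, max_so_far = 17
Position 4 (value 4): max_ending_here = 6, max_so_far = 17
Position 5 (value 3): max_ending_here = 9, max_so_far = 17
Position 6 (value -5): max_ending_here = 4, max_so_far = 17
Position 7 (value 7): max_ending_here = 11, max_so_far = 17

Maximum subarray: [9, 8]
Maximum sum: 17

The maximum subarray is [9, 8] with sum 17. This subarray runs from index 0 to index 1.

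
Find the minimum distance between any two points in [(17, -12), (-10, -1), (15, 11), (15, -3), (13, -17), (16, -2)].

Computing all pairwise distances among 6 points:

d((17, -12), (-10, -1)) = 29.1548
d((17, -12), (15, 11)) = 23.0868
d((17, -12), (15, -3)) = 9.2195
d((17, -12), (13, -17)) = 6.4031
d((17, -12), (16, -2)) = 10.0499
d((-10, -1), (15, 11)) = 27.7308
d((-10, -1), (15, -3)) = 25.0799
d((-10, -1), (13, -17)) = 28.0179
d((-10, -1), (16, -2)) = 26.0192
d((15, 11), (15, -3)) = 14.0
d((15, 11), (13, -17)) = 28.0713
d((15, 11), (16, -2)) = 13.0384
d((15, -3), (13, -17)) = 14.1421
d((15, -3), (16, -2)) = 1.4142 <-- minimum
d((13, -17), (16, -2)) = 15.2971

Closest pair: (15, -3) and (16, -2) with distance 1.4142

The closest pair is (15, -3) and (16, -2) with Euclidean distance 1.4142. For 6 points, brute-force pairwise comparison is shown above. For large n, the divide-and-conquer algorithm (sort by x, recurse on halves, check the dividing strip) achieves O(n log n).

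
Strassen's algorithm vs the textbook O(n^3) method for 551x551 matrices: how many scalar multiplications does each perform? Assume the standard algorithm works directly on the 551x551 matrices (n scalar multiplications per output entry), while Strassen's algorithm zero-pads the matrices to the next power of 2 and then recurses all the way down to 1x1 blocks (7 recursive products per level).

Matrix multiplication for 551x551 matrices:

Strassen's algorithm requires power-of-2 dimensions. Pad 551x551 to 1024x1024 (next power of 2).

Standard algorithm: 551^3 = 167284151 multiplications
Strassen's algorithm: 7^(log2(1024)) = 7^10 = 282475249 multiplications
Difference: 167284151 - 282475249 = -115191098 (Strassen uses MORE here due to padding overhead — for small or just-over-power-of-2 n, padding can outweigh the per-level savings)

Standard: 167284151 multiplications (551^3). Strassen: 282475249 multiplications (7^10, after padding to 1024x1024). Strassen reduces 8 recursive multiplications to 7 at each level.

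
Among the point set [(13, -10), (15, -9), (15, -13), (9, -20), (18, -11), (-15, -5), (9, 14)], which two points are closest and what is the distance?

Computing all pairwise distances among 7 points:

d((13, -10), (15, -9)) = 2.2361 <-- minimum
d((13, -10), (15, -13)) = 3.6056
d((13, -10), (9, -20)) = 10.7703
d((13, -10), (18, -11)) = 5.099
d((13, -10), (-15, -5)) = 28.4429
d((13, -10), (9, 14)) = 24.3311
d((15, -9), (15, -13)) = 4.0
d((15, -9), (9, -20)) = 12.53
d((15, -9), (18, -11)) = 3.6056
d((15, -9), (-15, -5)) = 30.2655
d((15, -9), (9, 14)) = 23.7697
d((15, -13), (9, -20)) = 9.2195
d((15, -13), (18, -11)) = 3.6056
d((15, -13), (-15, -5)) = 31.0483
d((15, -13), (9, 14)) = 27.6586
d((9, -20), (18, -11)) = 12.7279
d((9, -20), (-15, -5)) = 28.3019
d((9, -20), (9, 14)) = 34.0
d((18, -11), (-15, -5)) = 33.541
d((18, -11), (9, 14)) = 26.5707
d((-15, -5), (9, 14)) = 30.6105

Closest pair: (13, -10) and (15, -9) with distance 2.2361

The closest pair is (13, -10) and (15, -9) with Euclidean distance 2.2361. For 7 points, brute-force pairwise comparison is shown above. For large n, the divide-and-conquer algorithm (sort by x, recurse on halves, check the dividing strip) achieves O(n log n).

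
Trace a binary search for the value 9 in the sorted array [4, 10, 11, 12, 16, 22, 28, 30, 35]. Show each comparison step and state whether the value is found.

Binary search for 9 in [4, 10, 11, 12, 16, 22, 28, 30, 35]:

lo=0, hi=8, mid=4, arr[mid]=16 -> 16 > 9, search left half
lo=0, hi=3, mid=1, arr[mid]=10 -> 10 > 9, search left half
lo=0, hi=0, mid=0, arr[mid]=4 -> 4 < 9, search right half
lo=1 > hi=0, target 9 not found

Binary search determines that 9 is not in the array after 3 comparisons. The search space was exhausted without finding the target.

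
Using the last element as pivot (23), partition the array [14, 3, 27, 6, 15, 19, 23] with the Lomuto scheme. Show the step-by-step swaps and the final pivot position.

Lomuto partition with pivot = 23:

Initial array: [14, 3, 27, 6, 15, 19, 23]

arr[0]=14 <= 23: swap with position 0, array becomes [14, 3, 27, 6, 15, 19, 23]
arr[1]=3 <= 23: swap with position 1, array becomes [14, 3, 27, 6, 15, 19, 23]
arr[2]=27 > 23: no swap
arr[3]=6 <= 23: swap with position 2, array becomes [14, 3, 6, 27, 15, 19, 23]
arr[4]=15 <= 23: swap with position 3, array becomes [14, 3, 6, 15, 27, 19, 23]
arr[5]=19 <= 23: swap with position 4, array becomes [14, 3, 6, 15, 19, 27, 23]

Place pivot at position 5: [14, 3, 6, 15, 19, 23, 27]
Pivot position: 5

After partitioning with pivot 23, the array becomes [14, 3, 6, 15, 19, 23, 27]. The pivot is placed at index 5. All elements to the left of the pivot are <= 23, and all elements to the right are > 23.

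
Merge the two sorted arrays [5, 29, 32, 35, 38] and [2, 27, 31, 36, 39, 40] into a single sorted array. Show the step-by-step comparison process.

Merging process:

Compare 5 vs 2: take 2 from right. Merged: [2]
Compare 5 vs 27: take 5 from left. Merged: [2, 5]
Compare 29 vs 27: take 27 from right. Merged: [2, 5, 27]
Compare 29 vs 31: take 29 from left. Merged: [2, 5, 27, 29]
Compare 32 vs 31: take 31 from right. Merged: [2, 5, 27, 29, 31]
Compare 32 vs 36: take 32 from left. Merged: [2, 5, 27, 29, 31, 32]
Compare 35 vs 36: take 35 from left. Merged: [2, 5, 27, 29, 31, 32, 35]
Compare 38 vs 36: take 36 from right. Merged: [2, 5, 27, 29, 31, 32, 35, 36]
Compare 38 vs 39: take 38 from left. Merged: [2, 5, 27, 29, 31, 32, 35, 36, 38]
Append remaining from right: [39, 40]. Merged: [2, 5, 27, 29, 31, 32, 35, 36, 38, 39, 40]

Final merged array: [2, 5, 27, 29, 31, 32, 35, 36, 38, 39, 40]
Total comparisons: 9

The merged array is [2, 5, 27, 29, 31, 32, 35, 36, 38, 39, 40], requiring 9 comparisons. The merge step runs in O(n) time where n is the total number of elements.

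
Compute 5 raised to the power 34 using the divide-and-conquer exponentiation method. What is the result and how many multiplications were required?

Computing 5^34 by squaring (build up from 5^1; each line after the first costs one multiplication):

5^1 = 5
5^2 = (5^1)^2 = 5^2 = 25
5^4 = (5^2)^2 = 25^2 = 625
5^8 = (5^4)^2 = 625^2 = 390625
5^16 = (5^8)^2 = 390625^2 = 152587890625
5^17 = 5 * 5^16 = 5 * 152587890625 = 762939453125
5^34 = (5^17)^2 = 762939453125^2 = 582076609134674072265625

Result: 582076609134674072265625
Multiplications needed: 6 (6 lines after 5^1)

5^34 = 582076609134674072265625. Using exponentiation by squaring, this requires 6 multiplications. The key idea: if the exponent is even, square the half-power; if odd, multiply by the base once.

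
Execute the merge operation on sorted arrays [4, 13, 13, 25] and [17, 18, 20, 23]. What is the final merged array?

Merging process:

Compare 4 vs 17: take 4 from left. Merged: [4]
Compare 13 vs 17: take 13 from left. Merged: [4, 13]
Compare 13 vs 17: take 13 from left. Merged: [4, 13, 13]
Compare 25 vs 17: take 17 from right. Merged: [4, 13, 13, 17]
Compare 25 vs 18: take 18 from right. Merged: [4, 13, 13, 17, 18]
Compare 25 vs 20: take 20 from right. Merged: [4, 13, 13, 17, 18, 20]
Compare 25 vs 23: take 23 from right. Merged: [4, 13, 13, 17, 18, 20, 23]
Append remaining from left: [25]. Merged: [4, 13, 13, 17, 18, 20, 23, 25]

Final merged array: [4, 13, 13, 17, 18, 20, 23, 25]
Total comparisons: 7

The merged array is [4, 13, 13, 17, 18, 20, 23, 25], requiring 7 comparisons. The merge step runs in O(n) time where n is the total number of elements.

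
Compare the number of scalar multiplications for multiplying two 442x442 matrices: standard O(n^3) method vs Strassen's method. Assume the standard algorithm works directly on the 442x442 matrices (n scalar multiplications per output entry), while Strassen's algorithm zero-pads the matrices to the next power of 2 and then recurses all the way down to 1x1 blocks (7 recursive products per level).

Matrix multiplication for 442x442 matrices:

Strassen's algorithm requires power-of-2 dimensions. Pad 442x442 to 512x512 (next power of 2).

Standard algorithm: 442^3 = 86350888 multiplications
Strassen's algorithm: 7^(log2(512)) = 7^9 = 40353607 multiplications
Savings: 86350888 - 40353607 = 45997281 multiplications

Standard: 86350888 multiplications (442^3). Strassen: 40353607 multiplications (7^9, after padding to 512x512). Strassen reduces 8 recursive multiplications to 7 at each level.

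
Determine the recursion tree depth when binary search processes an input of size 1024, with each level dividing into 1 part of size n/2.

For divide and conquer with division factor 2:

Problem sizes at each level:
Level 0: 1024
Level 1: 512
Level 2: 256
Level 3: 128
Level 4: 64
Level 5: 32
Level 6: 16
Level 7: 8
Level 8: 4
Level 9: 2
Level 10: 1

The root is level 0 and the size-1 base case is level 10 (the tree spans levels 0 through 10, i.e. 11 levels counting the root), so the depth is the number of divisions: log_2(1024) = 10

The recursion tree depth is log_2(1024) = 10. At each level, the problem size is divided by 2, so it takes 10 divisions to reduce to a base case of size 1. The algorithm makes 1 recursive call at each level.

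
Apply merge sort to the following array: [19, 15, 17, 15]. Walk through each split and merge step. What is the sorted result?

Merge sort trace:

Split: [19, 15, 17, 15] -> [19, 15] and [17, 15]
  Split: [19, 15] -> [19] and [15]
  Merge: [19] + [15] -> [15, 19]
  Split: [17, 15] -> [17] and [15]
  Merge: [17] + [15] -> [15, 17]
Merge: [15, 19] + [15, 17] -> [15, 15, 17, 19]

Final sorted array: [15, 15, 17, 19]

The merge sort proceeds by recursively splitting the array and merging sorted halves.
After all merges, the sorted array is [15, 15, 17, 19].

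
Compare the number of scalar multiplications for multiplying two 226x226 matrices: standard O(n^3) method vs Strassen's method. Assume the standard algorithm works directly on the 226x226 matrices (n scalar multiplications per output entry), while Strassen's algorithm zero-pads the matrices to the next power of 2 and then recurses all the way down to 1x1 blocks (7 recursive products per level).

Matrix multiplication for 226x226 matrices:

Strassen's algorithm requires power-of-2 dimensions. Pad 226x226 to 256x256 (next power of 2).

Standard algorithm: 226^3 = 11543176 multiplications
Strassen's algorithm: 7^(log2(256)) = 7^8 = 5764801 multiplications
Savings: 11543176 - 5764801 = 5778375 multiplications

Standard: 11543176 multiplications (226^3). Strassen: 5764801 multiplications (7^8, after padding to 256x256). Strassen reduces 8 recursive multiplications to 7 at each level.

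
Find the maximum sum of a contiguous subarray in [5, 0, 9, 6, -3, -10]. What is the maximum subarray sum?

Using Kadane's algorithm on [5, 0, 9, 6, -3, -10]:

Scanning through the array:
Position 1 (value 0): max_ending_here = 5, max_so_far = 5
Position 2 (value 9): max_ending_here = 14, max_so_far = 14
Position 3 (value 6): max_ending_here = 20, max_so_far = 20
Position 4 (value -3): max_ending_here = 17, max_so_far = 20
Position 5 (value -10): max_ending_here = 7, max_so_far = 20

Maximum subarray: [5, 0, 9, 6]
Maximum sum: 20

The maximum subarray is [5, 0, 9, 6] with sum 20. This subarray runs from index 0 to index 3.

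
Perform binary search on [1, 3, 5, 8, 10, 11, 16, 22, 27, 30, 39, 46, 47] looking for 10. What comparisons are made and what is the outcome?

Binary search for 10 in [1, 3, 5, 8, 10, 11, 16, 22, 27, 30, 39, 46, 47]:

lo=0, hi=12, mid=6, arr[mid]=16 -> 16 > 10, search left half
lo=0, hi=5, mid=2, arr[mid]=5 -> 5 < 10, search right half
lo=3, hi=5, mid=4, arr[mid]=10 -> Found target at index 4!

Binary search finds 10 at index 4 after 3 comparisons. The search repeatedly halves the search space by comparing with the middle element.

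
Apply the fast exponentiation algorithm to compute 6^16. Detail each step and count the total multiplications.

Computing 6^16 by squaring (build up from 6^1; each line after the first costs one multiplication):

6^1 = 6
6^2 = (6^1)^2 = 6^2 = 36
6^4 = (6^2)^2 = 36^2 = 1296
6^8 = (6^4)^2 = 1296^2 = 1679616
6^16 = (6^8)^2 = 1679616^2 = 2821109907456

Result: 2821109907456
Multiplications needed: 4 (4 lines after 6^1)

6^16 = 2821109907456. Using exponentiation by squaring, this requires 4 multiplications. The key idea: if the exponent is even, square the half-power; if odd, multiply by the base once.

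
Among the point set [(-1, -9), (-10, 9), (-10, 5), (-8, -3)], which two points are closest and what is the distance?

Computing all pairwise distances among 4 points:

d((-1, -9), (-10, 9)) = 20.1246
d((-1, -9), (-10, 5)) = 16.6433
d((-1, -9), (-8, -3)) = 9.2195
d((-10, 9), (-10, 5)) = 4.0 <-- minimum
d((-10, 9), (-8, -3)) = 12.1655
d((-10, 5), (-8, -3)) = 8.2462

Closest pair: (-10, 9) and (-10, 5) with distance 4.0

The closest pair is (-10, 9) and (-10, 5) with Euclidean distance 4.0. For 4 points, brute-force pairwise comparison is shown above. For large n, the divide-and-conquer algorithm (sort by x, recurse on halves, check the dividing strip) achieves O(n log n).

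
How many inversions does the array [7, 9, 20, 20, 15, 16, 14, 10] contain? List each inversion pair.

Finding inversions in [7, 9, 20, 20, 15, 16, 14, 10]:

(2, 4): arr[2]=20 > arr[4]=15
(2, 5): arr[2]=20 > arr[5]=16
(2, 6): arr[2]=20 > arr[6]=14
(2, 7): arr[2]=20 > arr[7]=10
(3, 4): arr[3]=20 > arr[4]=15
(3, 5): arr[3]=20 > arr[5]=16
(3, 6): arr[3]=20 > arr[6]=14
(3, 7): arr[3]=20 > arr[7]=10
(4, 6): arr[4]=15 > arr[6]=14
(4, 7): arr[4]=15 > arr[7]=10
(5, 6): arr[5]=16 > arr[6]=14
(5, 7): arr[5]=16 > arr[7]=10
(6, 7): arr[6]=14 > arr[7]=10

Total inversions: 13

The array has 13 inversion(s): (2,4), (2,5), (2,6), (2,7), (3,4), (3,5), (3,6), (3,7), (4,6), (4,7), (5,6), (5,7), (6,7). Each pair (i,j) satisfies i < j and arr[i] > arr[j].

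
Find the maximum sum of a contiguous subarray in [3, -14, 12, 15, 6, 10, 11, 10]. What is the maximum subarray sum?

Using Kadane's algorithm on [3, -14, 12, 15, 6, 10, 11, 10]:

Scanning through the array:
Position 1 (value -14): max_ending_here = -11, max_so_far = 3
Position 2 (value 12): max_ending_here = 12, max_so_far = 12
Position 3 (value 15): max_ending_here = 27, max_so_far = 27
Position 4 (value 6): max_ending_here = 33, max_so_far = 33
Position 5 (value 10): max_ending_here = 43, max_so_far = 43
Position 6 (value 11): max_ending_here = 54, max_so_far = 54
Position 7 (value 10): max_ending_here = 64, max_so_far = 64

Maximum subarray: [12, 15, 6, 10, 11, 10]
Maximum sum: 64

The maximum subarray is [12, 15, 6, 10, 11, 10] with sum 64. This subarray runs from index 2 to index 7.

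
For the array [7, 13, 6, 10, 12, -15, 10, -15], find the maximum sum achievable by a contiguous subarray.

Using Kadane's algorithm on [7, 13, 6, 10, 12, -15, 10, -15]:

Scanning through the array:
Position 1 (value 13): max_ending_here = 20, max_so_far = 20
Position 2 (value 6): max_ending_here = 26, max_so_far = 26
Position 3 (value 10): max_ending_here = 36, max_so_far = 36
Position 4 (value 12): max_ending_here = 48, max_so_far = 48
Position 5 (value -15): max_ending_here = 33, max_so_far = 48
Position 6 (value 10): max_ending_here = 43, max_so_far = 48
Position 7 (value -15): max_ending_here = 28, max_so_far = 48

Maximum subarray: [7, 13, 6, 10, 12]
Maximum sum: 48

The maximum subarray is [7, 13, 6, 10, 12] with sum 48. This subarray runs from index 0 to index 4.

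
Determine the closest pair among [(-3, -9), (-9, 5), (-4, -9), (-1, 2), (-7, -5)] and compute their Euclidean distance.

Computing all pairwise distances among 5 points:

d((-3, -9), (-9, 5)) = 15.2315
d((-3, -9), (-4, -9)) = 1.0 <-- minimum
d((-3, -9), (-1, 2)) = 11.1803
d((-3, -9), (-7, -5)) = 5.6569
d((-9, 5), (-4, -9)) = 14.8661
d((-9, 5), (-1, 2)) = 8.544
d((-9, 5), (-7, -5)) = 10.198
d((-4, -9), (-1, 2)) = 11.4018
d((-4, -9), (-7, -5)) = 5.0
d((-1, 2), (-7, -5)) = 9.2195

Closest pair: (-3, -9) and (-4, -9) with distance 1.0

The closest pair is (-3, -9) and (-4, -9) with Euclidean distance 1.0. For 5 points, brute-force pairwise comparison is shown above. For large n, the divide-and-conquer algorithm (sort by x, recurse on halves, check the dividing strip) achieves O(n log n).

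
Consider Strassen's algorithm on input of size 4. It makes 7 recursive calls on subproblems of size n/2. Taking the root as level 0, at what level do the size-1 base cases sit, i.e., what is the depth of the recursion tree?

For divide and conquer with division factor 2:

Problem sizes at each level:
Level 0: 4
Level 1: 2
Level 2: 1

The root is level 0 and the size-1 base case is level 2 (the tree spans levels 0 through 2, i.e. 3 levels counting the root), so the depth is the number of divisions: log_2(4) = 2

The recursion tree depth is log_2(4) = 2. At each level, the problem size is divided by 2, so it takes 2 divisions to reduce to a base case of size 1. The algorithm makes 7 recursive calls at each level.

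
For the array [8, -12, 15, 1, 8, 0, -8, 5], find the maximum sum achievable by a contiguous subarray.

Using Kadane's algorithm on [8, -12, 15, 1, 8, 0, -8, 5]:

Scanning through the array:
Position 1 (value -12): max_ending_here = -4, max_so_far = 8
Position 2 (value 15): max_ending_here = 15, max_so_far = 15
Position 3 (value 1): max_ending_here = 16, max_so_far = 16
Position 4 (value 8): max_ending_here = 24, max_so_far = 24
Position 5 (value 0): max_ending_here = 24, max_so_far = 24
Position 6 (value -8): max_ending_here = 16, max_so_far = 24
Position 7 (value 5): max_ending_here = 21, max_so_far = 24

Maximum subarray: [15, 1, 8]
Maximum sum: 24

The maximum subarray is [15, 1, 8] with sum 24. This subarray runs from index 2 to index 4.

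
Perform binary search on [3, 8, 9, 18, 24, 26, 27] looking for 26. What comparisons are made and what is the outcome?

Binary search for 26 in [3, 8, 9, 18, 24, 26, 27]:

lo=0, hi=6, mid=3, arr[mid]=18 -> 18 < 26, search right half
lo=4, hi=6, mid=5, arr[mid]=26 -> Found target at index 5!

Binary search finds 26 at index 5 after 2 comparisons. The search repeatedly halves the search space by comparing with the middle element.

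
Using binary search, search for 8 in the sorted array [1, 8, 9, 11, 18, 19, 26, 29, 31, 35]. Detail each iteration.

Binary search for 8 in [1, 8, 9, 11, 18, 19, 26, 29, 31, 35]:

lo=0, hi=9, mid=4, arr[mid]=18 -> 18 > 8, search left half
lo=0, hi=3, mid=1, arr[mid]=8 -> Found target at index 1!

Binary search finds 8 at index 1 after 2 comparisons. The search repeatedly halves the search space by comparing with the middle element.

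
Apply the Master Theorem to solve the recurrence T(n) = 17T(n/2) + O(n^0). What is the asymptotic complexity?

Master Theorem for T(n) = 17T(n/2) + O(n^0):

a = 17, b = 2, c = 0
log_b(a) = log_2(17) = 4.0875

Case 1: c = 0 < log_2(17) = 4.0875
T(n) = O(n^(log_2 17))

For T(n) = 17T(n/2) + O(n^0): log_2(17) = 4.0875. This is Case 1 of the Master Theorem (c < log_b(a), work dominated by leaves), giving O(n^(log_2 17)).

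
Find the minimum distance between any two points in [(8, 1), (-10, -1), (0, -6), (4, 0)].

Computing all pairwise distances among 4 points:

d((8, 1), (-10, -1)) = 18.1108
d((8, 1), (0, -6)) = 10.6301
d((8, 1), (4, 0)) = 4.1231 <-- minimum
d((-10, -1), (0, -6)) = 11.1803
d((-10, -1), (4, 0)) = 14.0357
d((0, -6), (4, 0)) = 7.2111

Closest pair: (8, 1) and (4, 0) with distance 4.1231

The closest pair is (8, 1) and (4, 0) with Euclidean distance 4.1231. For 4 points, brute-force pairwise comparison is shown above. For large n, the divide-and-conquer algorithm (sort by x, recurse on halves, check the dividing strip) achieves O(n log n).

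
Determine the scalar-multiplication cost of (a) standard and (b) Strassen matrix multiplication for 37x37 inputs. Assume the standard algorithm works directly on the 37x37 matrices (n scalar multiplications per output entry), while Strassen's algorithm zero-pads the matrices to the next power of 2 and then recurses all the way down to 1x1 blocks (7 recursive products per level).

Matrix multiplication for 37x37 matrices:

Strassen's algorithm requires power-of-2 dimensions. Pad 37x37 to 64x64 (next power of 2).

Standard algorithm: 37^3 = 50653 multiplications
Strassen's algorithm: 7^(log2(64)) = 7^6 = 117649 multiplications
Difference: 50653 - 117649 = -66996 (Strassen uses MORE here due to padding overhead — for small or just-over-power-of-2 n, padding can outweigh the per-level savings)

Standard: 50653 multiplications (37^3). Strassen: 117649 multiplications (7^6, after padding to 64x64). Strassen reduces 8 recursive multiplications to 7 at each level.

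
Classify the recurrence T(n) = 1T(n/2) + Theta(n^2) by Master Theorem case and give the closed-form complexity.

Master Theorem for T(n) = 1T(n/2) + O(n^2):

a = 1, b = 2, c = 2
log_b(a) = log_2(1) = 0.0000

Case 3: c = 2 > log_2(1) = 0.0000
T(n) = O(n^2) = O(n^2)

For T(n) = 1T(n/2) + O(n^2): log_2(1) = 0.0000. This is Case 3 of the Master Theorem (c > log_b(a), work dominated by root), giving O(n^2).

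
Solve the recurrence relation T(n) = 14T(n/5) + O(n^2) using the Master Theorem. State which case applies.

Master Theorem for T(n) = 14T(n/5) + O(n^2):

a = 14, b = 5, c = 2
log_b(a) = log_5(14) = 1.6397

Case 3: c = 2 > log_5(14) = 1.6397
T(n) = O(n^2) = O(n^2)

For T(n) = 14T(n/5) + O(n^2): log_5(14) = 1.6397. This is Case 3 of the Master Theorem (c > log_b(a), work dominated by root), giving O(n^2).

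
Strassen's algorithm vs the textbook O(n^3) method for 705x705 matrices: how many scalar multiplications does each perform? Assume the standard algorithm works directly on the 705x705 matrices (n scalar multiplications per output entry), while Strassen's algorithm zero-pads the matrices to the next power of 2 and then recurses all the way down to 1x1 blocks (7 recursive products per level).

Matrix multiplication for 705x705 matrices:

Strassen's algorithm requires power-of-2 dimensions. Pad 705x705 to 1024x1024 (next power of 2).

Standard algorithm: 705^3 = 350402625 multiplications
Strassen's algorithm: 7^(log2(1024)) = 7^10 = 282475249 multiplications
Savings: 350402625 - 282475249 = 67927376 multiplications

Standard: 350402625 multiplications (705^3). Strassen: 282475249 multiplications (7^10, after padding to 1024x1024). Strassen reduces 8 recursive multiplications to 7 at each level.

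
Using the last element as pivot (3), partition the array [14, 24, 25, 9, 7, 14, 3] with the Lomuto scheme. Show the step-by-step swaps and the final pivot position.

Lomuto partition with pivot = 3:

Initial array: [14, 24, 25, 9, 7, 14, 3]

arr[0]=14 > 3: no swap
arr[1]=24 > 3: no swap
arr[2]=25 > 3: no swap
arr[3]=9 > 3: no swap
arr[4]=7 > 3: no swap
arr[5]=14 > 3: no swap

Place pivot at position 0: [3, 24, 25, 9, 7, 14, 14]
Pivot position: 0

After partitioning with pivot 3, the array becomes [3, 24, 25, 9, 7, 14, 14]. The pivot is placed at index 0. All elements to the left of the pivot are <= 3, and all elements to the right are > 3.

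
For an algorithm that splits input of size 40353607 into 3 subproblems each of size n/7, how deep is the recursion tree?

For divide and conquer with division factor 7:

Problem sizes at each level:
Level 0: 40353607
Level 1: 5764801
Level 2: 823543
Level 3: 117649
Level 4: 16807
Level 5: 2401
Level 6: 343
Level 7: 49
Level 8: 7
Level 9: 1

The root is level 0 and the size-1 base case is level 9 (the tree spans levels 0 through 9, i.e. 10 levels counting the root), so the depth is the number of divisions: log_7(40353607) = 9

The recursion tree depth is log_7(40353607) = 9. At each level, the problem size is divided by 7, so it takes 9 divisions to reduce to a base case of size 1. The algorithm makes 3 recursive calls at each level.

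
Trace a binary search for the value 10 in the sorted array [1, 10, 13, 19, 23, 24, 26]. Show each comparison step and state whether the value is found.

Binary search for 10 in [1, 10, 13, 19, 23, 24, 26]:

lo=0, hi=6, mid=3, arr[mid]=19 -> 19 > 10, search left half
lo=0, hi=2, mid=1, arr[mid]=10 -> Found target at index 1!

Binary search finds 10 at index 1 after 2 comparisons. The search repeatedly halves the search space by comparing with the middle element.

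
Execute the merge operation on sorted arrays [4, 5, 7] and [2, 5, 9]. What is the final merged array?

Merging process:

Compare 4 vs 2: take 2 from right. Merged: [2]
Compare 4 vs 5: take 4 from left. Merged: [2, 4]
Compare 5 vs 5: take 5 from left. Merged: [2, 4, 5]
Compare 7 vs 5: take 5 from right. Merged: [2, 4, 5, 5]
Compare 7 vs 9: take 7 from left. Merged: [2, 4, 5, 5, 7]
Append remaining from right: [9]. Merged: [2, 4, 5, 5, 7, 9]

Final merged array: [2, 4, 5, 5, 7, 9]
Total comparisons: 5

The merged array is [2, 4, 5, 5, 7, 9], requiring 5 comparisons. The merge step runs in O(n) time where n is the total number of elements.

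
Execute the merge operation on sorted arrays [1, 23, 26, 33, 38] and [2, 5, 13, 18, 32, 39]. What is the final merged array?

Merging process:

Compare 1 vs 2: take 1 from left. Merged: [1]
Compare 23 vs 2: take 2 from right. Merged: [1, 2]
Compare 23 vs 5: take 5 from right. Merged: [1, 2, 5]
Compare 23 vs 13: take 13 from right. Merged: [1, 2, 5, 13]
Compare 23 vs 18: take 18 from right. Merged: [1, 2, 5, 13, 18]
Compare 23 vs 32: take 23 from left. Merged: [1, 2, 5, 13, 18, 23]
Compare 26 vs 32: take 26 from left. Merged: [1, 2, 5, 13, 18, 23, 26]
Compare 33 vs 32: take 32 from right. Merged: [1, 2, 5, 13, 18, 23, 26, 32]
Compare 33 vs 39: take 33 from left. Merged: [1, 2, 5, 13, 18, 23, 26, 32, 33]
Compare 38 vs 39: take 38 from left. Merged: [1, 2, 5, 13, 18, 23, 26, 32, 33, 38]
Append remaining from right: [39]. Merged: [1, 2, 5, 13, 18, 23, 26, 32, 33, 38, 39]

Final merged array: [1, 2, 5, 13, 18, 23, 26, 32, 33, 38, 39]
Total comparisons: 10

The merged array is [1, 2, 5, 13, 18, 23, 26, 32, 33, 38, 39], requiring 10 comparisons. The merge step runs in O(n) time where n is the total number of elements.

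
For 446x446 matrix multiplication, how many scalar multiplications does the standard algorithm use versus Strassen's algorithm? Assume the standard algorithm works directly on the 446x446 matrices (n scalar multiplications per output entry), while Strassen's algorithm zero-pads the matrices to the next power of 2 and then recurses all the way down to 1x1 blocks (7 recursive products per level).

Matrix multiplication for 446x446 matrices:

Strassen's algorithm requires power-of-2 dimensions. Pad 446x446 to 512x512 (next power of 2).

Standard algorithm: 446^3 = 88716536 multiplications
Strassen's algorithm: 7^(log2(512)) = 7^9 = 40353607 multiplications
Savings: 88716536 - 40353607 = 48362929 multiplications

Standard: 88716536 multiplications (446^3). Strassen: 40353607 multiplications (7^9, after padding to 512x512). Strassen reduces 8 recursive multiplications to 7 at each level.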